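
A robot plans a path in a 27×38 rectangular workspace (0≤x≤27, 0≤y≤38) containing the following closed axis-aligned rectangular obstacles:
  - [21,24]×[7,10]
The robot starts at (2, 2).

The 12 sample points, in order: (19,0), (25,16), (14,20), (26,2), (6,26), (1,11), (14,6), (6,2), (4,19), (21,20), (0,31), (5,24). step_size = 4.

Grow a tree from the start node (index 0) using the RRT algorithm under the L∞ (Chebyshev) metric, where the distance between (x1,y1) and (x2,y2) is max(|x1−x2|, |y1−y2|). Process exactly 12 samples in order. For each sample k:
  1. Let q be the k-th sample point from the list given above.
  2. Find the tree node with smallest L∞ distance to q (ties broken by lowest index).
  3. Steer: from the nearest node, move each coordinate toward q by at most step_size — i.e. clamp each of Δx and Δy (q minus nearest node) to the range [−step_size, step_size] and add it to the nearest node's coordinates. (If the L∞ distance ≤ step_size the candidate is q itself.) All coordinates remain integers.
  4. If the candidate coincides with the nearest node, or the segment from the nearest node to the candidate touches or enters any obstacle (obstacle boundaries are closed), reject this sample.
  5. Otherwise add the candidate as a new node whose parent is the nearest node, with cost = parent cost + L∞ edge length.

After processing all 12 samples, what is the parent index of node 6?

1. q=(19,0) nearest=0 d=17 new=(6,0) → add node 1 parent=0 cost=4
2. q=(25,16) nearest=1 d=19 new=(10,4) → add node 2 parent=1 cost=8
3. q=(14,20) nearest=2 d=16 new=(14,8) → add node 3 parent=2 cost=12
4. q=(26,2) nearest=3 d=12 new=(18,4) → add node 4 parent=3 cost=16
5. q=(6,26) nearest=3 d=18 new=(10,12) → add node 5 parent=3 cost=16
6. q=(1,11) nearest=0 d=9 new=(1,6) → add node 6 parent=0 cost=4
7. q=(14,6) nearest=3 d=2 new=(14,6) → add node 7 parent=3 cost=14
8. q=(6,2) nearest=1 d=2 new=(6,2) → add node 8 parent=1 cost=6
9. q=(4,19) nearest=5 d=7 new=(6,16) → add node 9 parent=5 cost=20
10. q=(21,20) nearest=5 d=11 new=(14,16) → add node 10 parent=5 cost=20
11. q=(0,31) nearest=9 d=15 new=(2,20) → add node 11 parent=9 cost=24
12. q=(5,24) nearest=11 d=4 new=(5,24) → add node 12 parent=11 cost=28

Parent of node 6: 0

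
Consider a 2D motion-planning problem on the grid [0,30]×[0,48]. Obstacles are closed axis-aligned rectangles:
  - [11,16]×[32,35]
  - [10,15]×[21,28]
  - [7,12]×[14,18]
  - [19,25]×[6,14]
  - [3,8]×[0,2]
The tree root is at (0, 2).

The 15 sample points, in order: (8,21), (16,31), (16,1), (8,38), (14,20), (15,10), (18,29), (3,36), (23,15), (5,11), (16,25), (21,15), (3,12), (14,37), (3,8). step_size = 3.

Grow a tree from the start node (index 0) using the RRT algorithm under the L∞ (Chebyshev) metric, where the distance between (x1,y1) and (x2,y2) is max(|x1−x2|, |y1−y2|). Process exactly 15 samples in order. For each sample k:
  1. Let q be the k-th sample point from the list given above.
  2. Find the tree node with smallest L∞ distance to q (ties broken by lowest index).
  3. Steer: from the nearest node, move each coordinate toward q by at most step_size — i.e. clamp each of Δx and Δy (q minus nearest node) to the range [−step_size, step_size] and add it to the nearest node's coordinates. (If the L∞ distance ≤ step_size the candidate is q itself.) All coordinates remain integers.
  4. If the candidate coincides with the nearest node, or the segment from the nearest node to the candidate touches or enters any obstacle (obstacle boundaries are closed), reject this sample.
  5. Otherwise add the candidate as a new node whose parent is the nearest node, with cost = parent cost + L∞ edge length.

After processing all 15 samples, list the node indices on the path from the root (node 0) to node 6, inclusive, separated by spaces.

1. q=(8,21) nearest=0 d=19 new=(3,5) → add node 1 parent=0 cost=3
2. q=(16,31) nearest=1 d=26 new=(6,8) → add node 2 parent=1 cost=6
3. q=(16,1) nearest=2 d=10 new=(9,5) → add node 3 parent=2 cost=9
4. q=(8,38) nearest=2 d=30 new=(8,11) → add node 4 parent=2 cost=9
5. q=(14,20) nearest=4 d=9 new=(11,14) → blocked by [7,12]×[14,18], reject
6. q=(15,10) nearest=3 d=6 new=(12,8) → add node 5 parent=3 cost=12
7. q=(18,29) nearest=4 d=18 new=(11,14) → blocked by [7,12]×[14,18], reject
8. q=(3,36) nearest=4 d=25 new=(5,14) → add node 6 parent=4 cost=12
9. q=(23,15) nearest=5 d=11 new=(15,11) → add node 7 parent=5 cost=15
10. q=(5,11) nearest=2 d=3 new=(5,11) → add node 8 parent=2 cost=9
11. q=(16,25) nearest=6 d=11 new=(8,17) → blocked by [7,12]×[14,18], reject
12. q=(21,15) nearest=7 d=6 new=(18,14) → add node 9 parent=7 cost=18
13. q=(3,12) nearest=6 d=2 new=(3,12) → add node 10 parent=6 cost=14
14. q=(14,37) nearest=6 d=23 new=(8,17) → blocked by [7,12]×[14,18], reject
15. q=(3,8) nearest=1 d=3 new=(3,8) → add node 11 parent=1 cost=6

Path: 0 1 2 4 6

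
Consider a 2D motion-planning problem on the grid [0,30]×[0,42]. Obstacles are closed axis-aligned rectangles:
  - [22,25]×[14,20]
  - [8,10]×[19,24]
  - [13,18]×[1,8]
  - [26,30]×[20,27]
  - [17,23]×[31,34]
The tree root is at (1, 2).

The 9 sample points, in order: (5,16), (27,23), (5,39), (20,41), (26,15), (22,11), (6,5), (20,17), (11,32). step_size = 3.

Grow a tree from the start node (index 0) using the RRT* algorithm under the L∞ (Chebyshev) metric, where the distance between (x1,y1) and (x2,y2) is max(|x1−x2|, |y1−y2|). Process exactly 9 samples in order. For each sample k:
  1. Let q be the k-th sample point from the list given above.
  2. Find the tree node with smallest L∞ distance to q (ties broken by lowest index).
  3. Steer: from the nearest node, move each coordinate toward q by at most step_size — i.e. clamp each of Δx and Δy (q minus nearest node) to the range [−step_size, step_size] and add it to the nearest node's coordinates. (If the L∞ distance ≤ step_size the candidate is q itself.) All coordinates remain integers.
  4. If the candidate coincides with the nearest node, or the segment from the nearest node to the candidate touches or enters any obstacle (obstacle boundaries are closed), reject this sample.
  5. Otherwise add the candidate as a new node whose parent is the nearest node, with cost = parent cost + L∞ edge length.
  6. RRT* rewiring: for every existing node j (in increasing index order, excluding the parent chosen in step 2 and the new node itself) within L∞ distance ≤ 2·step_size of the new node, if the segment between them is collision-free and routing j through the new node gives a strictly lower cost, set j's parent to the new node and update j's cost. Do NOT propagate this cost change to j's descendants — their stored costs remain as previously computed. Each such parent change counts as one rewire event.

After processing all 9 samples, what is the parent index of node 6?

Parent of node 6: 5

1. q=(5,16) nearest=0 d=14 new=(4,5) → add node 1 parent=0 cost=3
2. q=(27,23) nearest=1 d=23 new=(7,8) → add node 2 parent=1 cost=6
3. q=(5,39) nearest=2 d=31 new=(5,11) → add node 3 parent=2 cost=9
4. q=(20,41) nearest=3 d=30 new=(8,14) → add node 4 parent=3 cost=12
5. q=(26,15) nearest=4 d=18 new=(11,15) → add node 5 parent=4 cost=15
6. q=(22,11) nearest=5 d=11 new=(14,12) → add node 6 parent=5 cost=18
7. q=(6,5) nearest=1 d=2 new=(6,5) → add node 7 parent=1 cost=5
8. q=(20,17) nearest=6 d=6 new=(17,15) → add node 8 parent=6 cost=21
9. q=(11,32) nearest=5 d=17 new=(11,18) → add node 9 parent=5 cost=18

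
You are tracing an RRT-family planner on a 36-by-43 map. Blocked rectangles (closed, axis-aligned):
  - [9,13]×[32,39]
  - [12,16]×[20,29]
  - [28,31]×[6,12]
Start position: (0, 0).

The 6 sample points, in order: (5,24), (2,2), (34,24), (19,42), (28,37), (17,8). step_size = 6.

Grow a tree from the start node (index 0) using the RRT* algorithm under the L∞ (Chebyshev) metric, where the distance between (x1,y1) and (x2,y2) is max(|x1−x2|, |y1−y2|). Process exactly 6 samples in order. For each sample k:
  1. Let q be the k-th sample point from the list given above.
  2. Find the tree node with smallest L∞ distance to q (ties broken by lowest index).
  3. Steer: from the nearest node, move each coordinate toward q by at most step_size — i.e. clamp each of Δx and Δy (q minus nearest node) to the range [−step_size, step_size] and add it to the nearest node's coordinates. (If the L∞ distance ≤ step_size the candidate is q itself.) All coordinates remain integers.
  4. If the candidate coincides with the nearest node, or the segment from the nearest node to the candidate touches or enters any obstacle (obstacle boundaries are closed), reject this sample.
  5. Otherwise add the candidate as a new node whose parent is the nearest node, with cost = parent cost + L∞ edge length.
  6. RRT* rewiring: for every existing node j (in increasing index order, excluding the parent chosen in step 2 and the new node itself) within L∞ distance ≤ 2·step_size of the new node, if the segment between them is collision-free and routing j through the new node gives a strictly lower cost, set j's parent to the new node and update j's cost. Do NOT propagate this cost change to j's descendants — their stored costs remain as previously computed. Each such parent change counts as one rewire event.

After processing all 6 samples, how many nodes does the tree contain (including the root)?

Node count: 7

1. q=(5,24) nearest=0 d=24 new=(5,6) → add node 1 parent=0 cost=6
2. q=(2,2) nearest=0 d=2 new=(2,2) → add node 2 parent=0 cost=2
3. q=(34,24) nearest=1 d=29 new=(11,12) → add node 3 parent=1 cost=12
4. q=(19,42) nearest=3 d=30 new=(17,18) → add node 4 parent=3 cost=18
5. q=(28,37) nearest=4 d=19 new=(23,24) → add node 5 parent=4 cost=24
6. q=(17,8) nearest=3 d=6 new=(17,8) → add node 6 parent=3 cost=18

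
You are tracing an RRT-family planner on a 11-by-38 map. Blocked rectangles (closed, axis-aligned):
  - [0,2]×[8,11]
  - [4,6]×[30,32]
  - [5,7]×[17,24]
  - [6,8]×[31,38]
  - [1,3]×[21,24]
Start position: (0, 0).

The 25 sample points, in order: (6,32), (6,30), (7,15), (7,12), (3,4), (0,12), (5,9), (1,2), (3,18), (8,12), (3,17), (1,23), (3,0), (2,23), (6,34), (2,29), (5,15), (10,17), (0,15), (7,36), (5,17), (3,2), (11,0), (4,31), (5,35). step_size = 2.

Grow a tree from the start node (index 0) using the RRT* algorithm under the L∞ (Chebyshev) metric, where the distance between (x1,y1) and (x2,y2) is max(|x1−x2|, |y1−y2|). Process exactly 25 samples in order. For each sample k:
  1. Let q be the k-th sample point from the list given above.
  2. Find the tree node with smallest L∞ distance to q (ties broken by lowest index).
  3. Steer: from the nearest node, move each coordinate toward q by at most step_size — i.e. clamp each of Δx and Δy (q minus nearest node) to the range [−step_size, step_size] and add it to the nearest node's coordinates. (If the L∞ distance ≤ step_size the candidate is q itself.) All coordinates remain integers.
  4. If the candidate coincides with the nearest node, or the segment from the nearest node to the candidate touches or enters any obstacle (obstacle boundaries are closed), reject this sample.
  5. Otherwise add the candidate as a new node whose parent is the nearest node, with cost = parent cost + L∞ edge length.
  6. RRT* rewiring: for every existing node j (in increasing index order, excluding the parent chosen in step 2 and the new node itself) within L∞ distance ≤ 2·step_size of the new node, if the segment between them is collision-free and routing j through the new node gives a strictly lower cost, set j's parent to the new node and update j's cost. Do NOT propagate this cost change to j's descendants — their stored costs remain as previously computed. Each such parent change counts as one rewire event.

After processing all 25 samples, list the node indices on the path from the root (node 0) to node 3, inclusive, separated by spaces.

1. q=(6,32) nearest=0 d=32 new=(2,2) → add node 1 parent=0 cost=2
2. q=(6,30) nearest=1 d=28 new=(4,4) → add node 2 parent=1 cost=4
3. q=(7,15) nearest=2 d=11 new=(6,6) → add node 3 parent=2 cost=6
4. q=(7,12) nearest=3 d=6 new=(7,8) → add node 4 parent=3 cost=8
5. q=(3,4) nearest=2 d=1 new=(3,4) → add node 5 parent=2 cost=5
6. q=(0,12) nearest=3 d=6 new=(4,8) → add node 6 parent=3 cost=8
7. q=(5,9) nearest=6 d=1 new=(5,9) → add node 7 parent=6 cost=9
8. q=(1,2) nearest=1 d=1 new=(1,2) → add node 8 parent=1 cost=3
9. q=(3,18) nearest=7 d=9 new=(3,11) → add node 9 parent=7 cost=11
10. q=(8,12) nearest=7 d=3 new=(7,11) → add node 10 parent=7 cost=11
11. q=(3,17) nearest=9 d=6 new=(3,13) → add node 11 parent=9 cost=13
12. q=(1,23) nearest=11 d=10 new=(1,15) → add node 12 parent=11 cost=15
13. q=(3,0) nearest=1 d=2 new=(3,0) → add node 13 parent=1 cost=4
14. q=(2,23) nearest=12 d=8 new=(2,17) → add node 14 parent=12 cost=17
15. q=(6,34) nearest=14 d=17 new=(4,19) → add node 15 parent=14 cost=19
16. q=(2,29) nearest=15 d=10 new=(2,21) → blocked by [1,3]×[21,24], reject
17. q=(5,15) nearest=11 d=2 new=(5,15) → add node 16 parent=11 cost=15
18. q=(10,17) nearest=16 d=5 new=(7,17) → blocked by [5,7]×[17,24], reject
19. q=(0,15) nearest=12 d=1 new=(0,15) → add node 17 parent=12 cost=16
20. q=(7,36) nearest=15 d=17 new=(6,21) → blocked by [5,7]×[17,24], reject
21. q=(5,17) nearest=15 d=2 new=(5,17) → blocked by [5,7]×[17,24], reject
22. q=(3,2) nearest=1 d=1 new=(3,2) → add node 18 parent=1 cost=3
23. q=(11,0) nearest=3 d=6 new=(8,4) → add node 19 parent=3 cost=8
24. q=(4,31) nearest=15 d=12 new=(4,21) → add node 20 parent=15 cost=21
25. q=(5,35) nearest=20 d=14 new=(5,23) → blocked by [5,7]×[17,24], reject

Path: 0 1 2 3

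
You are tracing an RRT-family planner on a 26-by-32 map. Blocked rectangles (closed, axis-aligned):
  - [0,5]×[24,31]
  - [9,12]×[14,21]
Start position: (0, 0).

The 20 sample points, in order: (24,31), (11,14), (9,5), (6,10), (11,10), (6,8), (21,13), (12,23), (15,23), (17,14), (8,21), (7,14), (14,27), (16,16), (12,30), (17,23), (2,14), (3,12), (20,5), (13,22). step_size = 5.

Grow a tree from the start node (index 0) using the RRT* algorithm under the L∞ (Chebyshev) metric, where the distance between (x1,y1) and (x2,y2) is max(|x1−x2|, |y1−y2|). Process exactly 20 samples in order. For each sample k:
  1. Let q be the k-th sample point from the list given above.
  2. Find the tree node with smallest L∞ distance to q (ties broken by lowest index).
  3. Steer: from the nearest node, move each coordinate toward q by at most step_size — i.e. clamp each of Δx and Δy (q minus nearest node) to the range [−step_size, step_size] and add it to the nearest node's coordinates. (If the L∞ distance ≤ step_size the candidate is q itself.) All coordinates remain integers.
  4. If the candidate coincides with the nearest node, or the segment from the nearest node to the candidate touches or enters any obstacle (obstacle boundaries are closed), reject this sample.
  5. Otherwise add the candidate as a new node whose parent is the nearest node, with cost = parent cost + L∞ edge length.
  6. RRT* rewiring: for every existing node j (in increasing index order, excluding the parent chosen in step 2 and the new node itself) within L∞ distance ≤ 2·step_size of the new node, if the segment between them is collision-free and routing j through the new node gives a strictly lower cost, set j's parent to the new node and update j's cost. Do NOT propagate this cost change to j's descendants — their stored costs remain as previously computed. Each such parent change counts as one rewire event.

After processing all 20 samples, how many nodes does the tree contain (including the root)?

Node count: 19

1. q=(24,31) nearest=0 d=31 new=(5,5) → add node 1 parent=0 cost=5
2. q=(11,14) nearest=1 d=9 new=(10,10) → add node 2 parent=1 cost=10
3. q=(9,5) nearest=1 d=4 new=(9,5) → add node 3 parent=1 cost=9
4. q=(6,10) nearest=2 d=4 new=(6,10) → add node 4 parent=2 cost=14
5. q=(11,10) nearest=2 d=1 new=(11,10) → add node 5 parent=2 cost=11
6. q=(6,8) nearest=4 d=2 new=(6,8) → add node 6 parent=4 cost=16
7. q=(21,13) nearest=5 d=10 new=(16,13) → add node 7 parent=5 cost=16
8. q=(12,23) nearest=7 d=10 new=(12,18) → blocked by [9,12]×[14,21], reject
9. q=(15,23) nearest=7 d=10 new=(15,18) → add node 8 parent=7 cost=21
10. q=(17,14) nearest=7 d=1 new=(17,14) → add node 9 parent=7 cost=17
11. q=(8,21) nearest=8 d=7 new=(10,21) → blocked by [9,12]×[14,21], reject
12. q=(7,14) nearest=2 d=4 new=(7,14) → add node 10 parent=2 cost=14
13. q=(14,27) nearest=8 d=9 new=(14,23) → add node 11 parent=8 cost=26
14. q=(16,16) nearest=8 d=2 new=(16,16) → add node 12 parent=8 cost=23
15. q=(12,30) nearest=11 d=7 new=(12,28) → add node 13 parent=11 cost=31
16. q=(17,23) nearest=11 d=3 new=(17,23) → add node 14 parent=11 cost=29
17. q=(2,14) nearest=4 d=4 new=(2,14) → add node 15 parent=4 cost=18
18. q=(3,12) nearest=15 d=2 new=(3,12) → add node 16 parent=15 cost=20
19. q=(20,5) nearest=7 d=8 new=(20,8) → add node 17 parent=7 cost=21
20. q=(13,22) nearest=11 d=1 new=(13,22) → add node 18 parent=11 cost=27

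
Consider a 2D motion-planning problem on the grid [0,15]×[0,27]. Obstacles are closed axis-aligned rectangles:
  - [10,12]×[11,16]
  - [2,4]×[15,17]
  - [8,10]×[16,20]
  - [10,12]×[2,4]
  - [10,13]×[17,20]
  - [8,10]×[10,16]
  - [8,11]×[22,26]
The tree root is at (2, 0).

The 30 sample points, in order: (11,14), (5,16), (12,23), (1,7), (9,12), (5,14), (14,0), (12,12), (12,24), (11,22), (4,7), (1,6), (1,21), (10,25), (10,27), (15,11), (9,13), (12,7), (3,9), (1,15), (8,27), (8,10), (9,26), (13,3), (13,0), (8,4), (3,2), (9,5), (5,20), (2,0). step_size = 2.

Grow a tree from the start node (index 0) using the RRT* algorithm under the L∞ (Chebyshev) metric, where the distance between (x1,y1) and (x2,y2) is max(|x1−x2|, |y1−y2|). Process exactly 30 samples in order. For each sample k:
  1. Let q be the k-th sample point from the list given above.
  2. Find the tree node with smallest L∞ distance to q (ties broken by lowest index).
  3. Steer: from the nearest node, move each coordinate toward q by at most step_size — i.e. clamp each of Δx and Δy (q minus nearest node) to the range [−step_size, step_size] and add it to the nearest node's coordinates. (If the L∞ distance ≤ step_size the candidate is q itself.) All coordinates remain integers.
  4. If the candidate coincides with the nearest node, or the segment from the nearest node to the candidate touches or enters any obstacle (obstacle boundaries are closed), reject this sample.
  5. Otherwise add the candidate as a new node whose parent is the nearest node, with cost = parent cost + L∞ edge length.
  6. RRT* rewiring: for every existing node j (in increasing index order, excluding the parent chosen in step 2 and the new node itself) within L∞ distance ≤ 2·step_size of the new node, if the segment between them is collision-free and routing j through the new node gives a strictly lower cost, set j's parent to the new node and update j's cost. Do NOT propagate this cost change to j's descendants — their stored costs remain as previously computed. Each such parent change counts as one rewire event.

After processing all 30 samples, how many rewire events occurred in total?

1. q=(11,14) nearest=0 d=14 new=(4,2) → add node 1 parent=0 cost=2
2. q=(5,16) nearest=1 d=14 new=(5,4) → add node 2 parent=1 cost=4
3. q=(12,23) nearest=2 d=19 new=(7,6) → add node 3 parent=2 cost=6
4. q=(1,7) nearest=2 d=4 new=(3,6) → add node 4 parent=2 cost=6
5. q=(9,12) nearest=3 d=6 new=(9,8) → add node 5 parent=3 cost=8
6. q=(5,14) nearest=5 d=6 new=(7,10) → add node 6 parent=5 cost=10
7. q=(14,0) nearest=3 d=7 new=(9,4) → add node 7 parent=3 cost=8
8. q=(12,12) nearest=5 d=4 new=(11,10) → add node 8 parent=5 cost=10
9. q=(12,24) nearest=6 d=14 new=(9,12) → blocked by [8,10]×[10,16], reject
10. q=(11,22) nearest=6 d=12 new=(9,12) → blocked by [8,10]×[10,16], reject
11. q=(4,7) nearest=4 d=1 new=(4,7) → add node 9 parent=4 cost=7
12. q=(1,6) nearest=4 d=2 new=(1,6) → add node 10 parent=4 cost=8
13. q=(1,21) nearest=6 d=11 new=(5,12) → add node 11 parent=6 cost=12
14. q=(10,25) nearest=11 d=13 new=(7,14) → add node 12 parent=11 cost=14
15. q=(10,27) nearest=12 d=13 new=(9,16) → blocked by [8,10]×[16,20], reject
16. q=(15,11) nearest=8 d=4 new=(13,11) → add node 13 parent=8 cost=12
17. q=(9,13) nearest=12 d=2 new=(9,13) → blocked by [8,10]×[10,16], reject
18. q=(12,7) nearest=5 d=3 new=(11,7) → add node 14 parent=5 cost=10
19. q=(3,9) nearest=9 d=2 new=(3,9) → add node 15 parent=9 cost=9
20. q=(1,15) nearest=11 d=4 new=(3,14) → add node 16 parent=11 cost=14
21. q=(8,27) nearest=12 d=13 new=(8,16) → blocked by [8,10]×[16,20], reject
22. q=(8,10) nearest=6 d=1 new=(8,10) → blocked by [8,10]×[10,16], reject
23. q=(9,26) nearest=12 d=12 new=(9,16) → blocked by [8,10]×[16,20], reject
24. q=(13,3) nearest=7 d=4 new=(11,3) → blocked by [10,12]×[2,4], reject
25. q=(13,0) nearest=7 d=4 new=(11,2) → blocked by [10,12]×[2,4], reject
26. q=(8,4) nearest=7 d=1 new=(8,4) → add node 17 parent=7 cost=9
27. q=(3,2) nearest=1 d=1 new=(3,2) → add node 18 parent=1 cost=3; rewire 10→18 (7<8)
28. q=(9,5) nearest=7 d=1 new=(9,5) → add node 19 parent=7 cost=9
29. q=(5,20) nearest=12 d=6 new=(5,16) → add node 20 parent=12 cost=16
30. q=(2,0) nearest=0 d=0 → coincident, reject

Rewire events: 1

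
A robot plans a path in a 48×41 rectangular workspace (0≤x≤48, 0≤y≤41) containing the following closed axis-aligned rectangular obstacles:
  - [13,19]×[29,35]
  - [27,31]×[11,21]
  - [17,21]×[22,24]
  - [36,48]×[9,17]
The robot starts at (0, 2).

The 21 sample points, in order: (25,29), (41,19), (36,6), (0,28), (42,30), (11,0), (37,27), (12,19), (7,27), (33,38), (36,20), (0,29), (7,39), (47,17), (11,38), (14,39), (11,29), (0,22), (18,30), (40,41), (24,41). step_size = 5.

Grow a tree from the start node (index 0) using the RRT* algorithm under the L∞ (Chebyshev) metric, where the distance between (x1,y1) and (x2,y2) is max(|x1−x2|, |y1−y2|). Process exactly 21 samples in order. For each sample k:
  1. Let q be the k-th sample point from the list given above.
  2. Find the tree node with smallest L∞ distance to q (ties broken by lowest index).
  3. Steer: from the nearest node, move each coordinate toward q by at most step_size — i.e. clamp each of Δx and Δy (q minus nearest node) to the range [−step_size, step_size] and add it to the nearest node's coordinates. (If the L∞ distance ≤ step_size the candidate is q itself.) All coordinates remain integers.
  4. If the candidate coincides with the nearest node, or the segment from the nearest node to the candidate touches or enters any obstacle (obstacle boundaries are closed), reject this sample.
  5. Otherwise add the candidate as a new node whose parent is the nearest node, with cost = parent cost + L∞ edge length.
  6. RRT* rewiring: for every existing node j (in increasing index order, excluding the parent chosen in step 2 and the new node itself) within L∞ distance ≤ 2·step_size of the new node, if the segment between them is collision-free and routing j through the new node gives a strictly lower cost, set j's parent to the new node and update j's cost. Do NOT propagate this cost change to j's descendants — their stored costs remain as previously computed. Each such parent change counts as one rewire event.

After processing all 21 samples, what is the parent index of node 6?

Parent of node 6: 1

1. q=(25,29) nearest=0 d=27 new=(5,7) → add node 1 parent=0 cost=5
2. q=(41,19) nearest=1 d=36 new=(10,12) → add node 2 parent=1 cost=10
3. q=(36,6) nearest=2 d=26 new=(15,7) → add node 3 parent=2 cost=15
4. q=(0,28) nearest=2 d=16 new=(5,17) → add node 4 parent=2 cost=15
5. q=(42,30) nearest=3 d=27 new=(20,12) → add node 5 parent=3 cost=20
6. q=(11,0) nearest=1 d=7 new=(10,2) → add node 6 parent=1 cost=10
7. q=(37,27) nearest=5 d=17 new=(25,17) → add node 7 parent=5 cost=25
8. q=(12,19) nearest=2 d=7 new=(12,17) → add node 8 parent=2 cost=15
9. q=(7,27) nearest=4 d=10 new=(7,22) → add node 9 parent=4 cost=20
10. q=(33,38) nearest=7 d=21 new=(30,22) → blocked by [27,31]×[11,21], reject
11. q=(36,20) nearest=7 d=11 new=(30,20) → blocked by [27,31]×[11,21], reject
12. q=(0,29) nearest=9 d=7 new=(2,27) → add node 10 parent=9 cost=25
13. q=(7,39) nearest=10 d=12 new=(7,32) → add node 11 parent=10 cost=30
14. q=(47,17) nearest=7 d=22 new=(30,17) → blocked by [27,31]×[11,21], reject
15. q=(11,38) nearest=11 d=6 new=(11,37) → add node 12 parent=11 cost=35
16. q=(14,39) nearest=12 d=3 new=(14,39) → add node 13 parent=12 cost=38
17. q=(11,29) nearest=11 d=4 new=(11,29) → add node 14 parent=11 cost=34
18. q=(0,22) nearest=4 d=5 new=(0,22) → add node 15 parent=4 cost=20
19. q=(18,30) nearest=12 d=7 new=(16,32) → blocked by [13,19]×[29,35], reject
20. q=(40,41) nearest=7 d=24 new=(30,22) → blocked by [27,31]×[11,21], reject
21. q=(24,41) nearest=13 d=10 new=(19,41) → add node 16 parent=13 cost=43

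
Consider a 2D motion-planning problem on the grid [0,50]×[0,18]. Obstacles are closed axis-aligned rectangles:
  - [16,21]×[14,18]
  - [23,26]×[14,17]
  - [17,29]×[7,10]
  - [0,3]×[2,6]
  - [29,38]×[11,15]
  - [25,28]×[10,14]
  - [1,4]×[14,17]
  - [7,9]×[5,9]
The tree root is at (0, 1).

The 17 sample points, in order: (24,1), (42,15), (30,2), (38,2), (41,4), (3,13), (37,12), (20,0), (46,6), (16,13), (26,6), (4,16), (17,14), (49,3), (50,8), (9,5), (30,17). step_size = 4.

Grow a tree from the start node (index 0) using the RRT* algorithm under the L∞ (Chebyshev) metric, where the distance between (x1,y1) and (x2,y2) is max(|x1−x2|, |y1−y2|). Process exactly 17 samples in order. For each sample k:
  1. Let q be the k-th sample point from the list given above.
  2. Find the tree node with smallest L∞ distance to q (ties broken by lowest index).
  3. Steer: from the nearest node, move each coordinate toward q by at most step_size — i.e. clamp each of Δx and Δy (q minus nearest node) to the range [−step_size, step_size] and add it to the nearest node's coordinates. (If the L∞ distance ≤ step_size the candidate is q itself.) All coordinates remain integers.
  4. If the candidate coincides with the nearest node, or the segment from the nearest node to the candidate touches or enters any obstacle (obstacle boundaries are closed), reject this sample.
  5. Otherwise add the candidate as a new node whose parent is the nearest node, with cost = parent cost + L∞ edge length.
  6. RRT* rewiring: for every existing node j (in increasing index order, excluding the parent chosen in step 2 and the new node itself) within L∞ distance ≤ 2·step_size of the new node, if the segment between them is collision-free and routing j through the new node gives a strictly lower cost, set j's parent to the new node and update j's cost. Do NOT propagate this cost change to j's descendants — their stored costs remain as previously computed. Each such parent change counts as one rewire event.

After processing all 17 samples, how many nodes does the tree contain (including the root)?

1. q=(24,1) nearest=0 d=24 new=(4,1) → add node 1 parent=0 cost=4
2. q=(42,15) nearest=1 d=38 new=(8,5) → blocked by [7,9]×[5,9], reject
3. q=(30,2) nearest=1 d=26 new=(8,2) → add node 2 parent=1 cost=8
4. q=(38,2) nearest=2 d=30 new=(12,2) → add node 3 parent=2 cost=12
5. q=(41,4) nearest=3 d=29 new=(16,4) → add node 4 parent=3 cost=16
6. q=(3,13) nearest=2 d=11 new=(4,6) → add node 5 parent=2 cost=12
7. q=(37,12) nearest=4 d=21 new=(20,8) → blocked by [17,29]×[7,10], reject
8. q=(20,0) nearest=4 d=4 new=(20,0) → add node 6 parent=4 cost=20
9. q=(46,6) nearest=6 d=26 new=(24,4) → add node 7 parent=6 cost=24
10. q=(16,13) nearest=4 d=9 new=(16,8) → add node 8 parent=4 cost=20
11. q=(26,6) nearest=7 d=2 new=(26,6) → add node 9 parent=7 cost=26
12. q=(4,16) nearest=5 d=10 new=(4,10) → add node 10 parent=5 cost=16
13. q=(17,14) nearest=8 d=6 new=(17,12) → add node 11 parent=8 cost=24
14. q=(49,3) nearest=9 d=23 new=(30,3) → add node 12 parent=9 cost=30
15. q=(50,8) nearest=12 d=20 new=(34,7) → add node 13 parent=12 cost=34
16. q=(9,5) nearest=2 d=3 new=(9,5) → blocked by [7,9]×[5,9], reject
17. q=(30,17) nearest=13 d=10 new=(30,11) → blocked by [29,38]×[11,15], reject

Node count: 14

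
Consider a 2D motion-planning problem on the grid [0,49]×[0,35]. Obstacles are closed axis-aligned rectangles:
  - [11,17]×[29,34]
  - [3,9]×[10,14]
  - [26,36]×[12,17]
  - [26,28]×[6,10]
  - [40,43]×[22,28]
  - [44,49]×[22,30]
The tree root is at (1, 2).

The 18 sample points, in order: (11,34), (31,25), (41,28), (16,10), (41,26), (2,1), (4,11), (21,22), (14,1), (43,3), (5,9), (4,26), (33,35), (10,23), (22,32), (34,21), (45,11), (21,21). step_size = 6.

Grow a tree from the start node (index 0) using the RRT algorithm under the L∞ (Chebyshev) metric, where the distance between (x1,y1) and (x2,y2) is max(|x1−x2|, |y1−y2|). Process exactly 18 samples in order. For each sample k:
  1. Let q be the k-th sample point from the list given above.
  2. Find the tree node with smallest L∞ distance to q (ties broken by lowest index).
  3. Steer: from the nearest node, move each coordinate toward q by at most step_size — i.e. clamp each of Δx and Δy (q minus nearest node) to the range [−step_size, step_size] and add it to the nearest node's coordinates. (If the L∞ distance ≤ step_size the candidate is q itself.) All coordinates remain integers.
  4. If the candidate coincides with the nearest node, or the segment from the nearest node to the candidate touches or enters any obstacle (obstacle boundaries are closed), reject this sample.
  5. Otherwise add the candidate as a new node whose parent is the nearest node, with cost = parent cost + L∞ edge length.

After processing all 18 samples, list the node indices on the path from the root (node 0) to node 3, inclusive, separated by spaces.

1. q=(11,34) nearest=0 d=32 new=(7,8) → add node 1 parent=0 cost=6
2. q=(31,25) nearest=1 d=24 new=(13,14) → blocked by [3,9]×[10,14], reject
3. q=(41,28) nearest=1 d=34 new=(13,14) → blocked by [3,9]×[10,14], reject
4. q=(16,10) nearest=1 d=9 new=(13,10) → add node 2 parent=1 cost=12
5. q=(41,26) nearest=2 d=28 new=(19,16) → add node 3 parent=2 cost=18
6. q=(2,1) nearest=0 d=1 new=(2,1) → add node 4 parent=0 cost=1
7. q=(4,11) nearest=1 d=3 new=(4,11) → blocked by [3,9]×[10,14], reject
8. q=(21,22) nearest=3 d=6 new=(21,22) → add node 5 parent=3 cost=24
9. q=(14,1) nearest=1 d=7 new=(13,2) → add node 6 parent=1 cost=12
10. q=(43,3) nearest=5 d=22 new=(27,16) → blocked by [26,36]×[12,17], reject
11. q=(5,9) nearest=1 d=2 new=(5,9) → add node 7 parent=1 cost=8
12. q=(4,26) nearest=3 d=15 new=(13,22) → add node 8 parent=3 cost=24
13. q=(33,35) nearest=5 d=13 new=(27,28) → add node 9 parent=5 cost=30
14. q=(10,23) nearest=8 d=3 new=(10,23) → add node 10 parent=8 cost=27
15. q=(22,32) nearest=9 d=5 new=(22,32) → add node 11 parent=9 cost=35
16. q=(34,21) nearest=9 d=7 new=(33,22) → add node 12 parent=9 cost=36
17. q=(45,11) nearest=12 d=12 new=(39,16) → add node 13 parent=12 cost=42
18. q=(21,21) nearest=5 d=1 new=(21,21) → add node 14 parent=5 cost=25

Path: 0 1 2 3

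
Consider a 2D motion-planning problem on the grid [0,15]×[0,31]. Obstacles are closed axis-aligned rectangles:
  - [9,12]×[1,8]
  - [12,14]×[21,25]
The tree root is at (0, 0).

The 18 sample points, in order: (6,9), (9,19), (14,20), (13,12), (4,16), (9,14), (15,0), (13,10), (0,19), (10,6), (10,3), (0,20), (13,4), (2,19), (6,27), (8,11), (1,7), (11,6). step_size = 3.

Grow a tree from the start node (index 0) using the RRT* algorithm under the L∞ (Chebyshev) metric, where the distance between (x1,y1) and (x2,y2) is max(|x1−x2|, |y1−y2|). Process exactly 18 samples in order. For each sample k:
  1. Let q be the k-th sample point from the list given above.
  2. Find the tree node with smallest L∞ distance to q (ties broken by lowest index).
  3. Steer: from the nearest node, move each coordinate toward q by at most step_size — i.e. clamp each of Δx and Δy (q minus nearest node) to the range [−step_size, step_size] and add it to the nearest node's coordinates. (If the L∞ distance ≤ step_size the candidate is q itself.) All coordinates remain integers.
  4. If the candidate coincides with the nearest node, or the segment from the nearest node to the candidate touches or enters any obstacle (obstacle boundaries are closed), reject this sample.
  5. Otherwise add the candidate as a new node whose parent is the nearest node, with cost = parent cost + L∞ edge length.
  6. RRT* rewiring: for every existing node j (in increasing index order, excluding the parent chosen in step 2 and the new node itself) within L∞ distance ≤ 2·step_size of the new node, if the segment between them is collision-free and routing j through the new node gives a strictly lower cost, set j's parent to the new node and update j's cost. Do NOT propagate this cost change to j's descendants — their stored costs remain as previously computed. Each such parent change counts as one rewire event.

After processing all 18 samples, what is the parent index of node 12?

Parent of node 12: 3

1. q=(6,9) nearest=0 d=9 new=(3,3) → add node 1 parent=0 cost=3
2. q=(9,19) nearest=1 d=16 new=(6,6) → add node 2 parent=1 cost=6
3. q=(14,20) nearest=2 d=14 new=(9,9) → add node 3 parent=2 cost=9
4. q=(13,12) nearest=3 d=4 new=(12,12) → add node 4 parent=3 cost=12
5. q=(4,16) nearest=3 d=7 new=(6,12) → add node 5 parent=3 cost=12
6. q=(9,14) nearest=4 d=3 new=(9,14) → add node 6 parent=4 cost=15
7. q=(15,0) nearest=2 d=9 new=(9,3) → blocked by [9,12]×[1,8], reject
8. q=(13,10) nearest=4 d=2 new=(13,10) → add node 7 parent=4 cost=14
9. q=(0,19) nearest=5 d=7 new=(3,15) → add node 8 parent=5 cost=15
10. q=(10,6) nearest=3 d=3 new=(10,6) → blocked by [9,12]×[1,8], reject
11. q=(10,3) nearest=2 d=4 new=(9,3) → blocked by [9,12]×[1,8], reject
12. q=(0,20) nearest=8 d=5 new=(0,18) → add node 9 parent=8 cost=18
13. q=(13,4) nearest=3 d=5 new=(12,6) → blocked by [9,12]×[1,8], reject
14. q=(2,19) nearest=9 d=2 new=(2,19) → add node 10 parent=9 cost=20
15. q=(6,27) nearest=10 d=8 new=(5,22) → add node 11 parent=10 cost=23
16. q=(8,11) nearest=3 d=2 new=(8,11) → add node 12 parent=3 cost=11; rewire 6→12 (14<15)
17. q=(1,7) nearest=1 d=4 new=(1,6) → add node 13 parent=1 cost=6
18. q=(11,6) nearest=3 d=3 new=(11,6) → blocked by [9,12]×[1,8], reject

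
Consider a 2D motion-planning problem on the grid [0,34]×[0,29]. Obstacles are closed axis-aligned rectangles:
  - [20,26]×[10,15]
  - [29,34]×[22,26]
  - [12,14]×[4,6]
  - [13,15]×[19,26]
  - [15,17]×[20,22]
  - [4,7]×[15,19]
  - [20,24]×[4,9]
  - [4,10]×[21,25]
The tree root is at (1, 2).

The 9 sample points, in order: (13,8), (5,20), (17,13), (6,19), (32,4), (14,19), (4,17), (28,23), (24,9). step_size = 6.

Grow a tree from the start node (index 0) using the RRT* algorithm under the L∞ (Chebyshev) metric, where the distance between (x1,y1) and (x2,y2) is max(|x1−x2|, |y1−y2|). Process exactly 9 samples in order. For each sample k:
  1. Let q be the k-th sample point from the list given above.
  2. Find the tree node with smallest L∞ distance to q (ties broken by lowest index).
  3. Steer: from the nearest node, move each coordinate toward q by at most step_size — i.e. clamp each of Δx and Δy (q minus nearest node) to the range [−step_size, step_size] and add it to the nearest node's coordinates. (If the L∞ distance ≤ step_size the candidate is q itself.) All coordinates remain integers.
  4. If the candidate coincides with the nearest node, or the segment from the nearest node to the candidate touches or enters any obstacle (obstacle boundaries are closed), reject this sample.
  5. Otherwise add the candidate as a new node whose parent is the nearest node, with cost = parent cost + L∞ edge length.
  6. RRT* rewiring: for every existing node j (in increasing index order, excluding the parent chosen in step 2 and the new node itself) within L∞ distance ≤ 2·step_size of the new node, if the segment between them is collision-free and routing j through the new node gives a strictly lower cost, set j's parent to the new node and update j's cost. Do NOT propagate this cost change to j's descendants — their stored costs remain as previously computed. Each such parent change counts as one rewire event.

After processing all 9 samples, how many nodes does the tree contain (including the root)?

1. q=(13,8) nearest=0 d=12 new=(7,8) → add node 1 parent=0 cost=6
2. q=(5,20) nearest=1 d=12 new=(5,14) → add node 2 parent=1 cost=12
3. q=(17,13) nearest=1 d=10 new=(13,13) → add node 3 parent=1 cost=12
4. q=(6,19) nearest=2 d=5 new=(6,19) → blocked by [4,7]×[15,19], reject
5. q=(32,4) nearest=3 d=19 new=(19,7) → add node 4 parent=3 cost=18
6. q=(14,19) nearest=3 d=6 new=(14,19) → blocked by [13,15]×[19,26], reject
7. q=(4,17) nearest=2 d=3 new=(4,17) → blocked by [4,7]×[15,19], reject
8. q=(28,23) nearest=3 d=15 new=(19,19) → add node 5 parent=3 cost=18
9. q=(24,9) nearest=4 d=5 new=(24,9) → blocked by [20,24]×[4,9], reject

Node count: 6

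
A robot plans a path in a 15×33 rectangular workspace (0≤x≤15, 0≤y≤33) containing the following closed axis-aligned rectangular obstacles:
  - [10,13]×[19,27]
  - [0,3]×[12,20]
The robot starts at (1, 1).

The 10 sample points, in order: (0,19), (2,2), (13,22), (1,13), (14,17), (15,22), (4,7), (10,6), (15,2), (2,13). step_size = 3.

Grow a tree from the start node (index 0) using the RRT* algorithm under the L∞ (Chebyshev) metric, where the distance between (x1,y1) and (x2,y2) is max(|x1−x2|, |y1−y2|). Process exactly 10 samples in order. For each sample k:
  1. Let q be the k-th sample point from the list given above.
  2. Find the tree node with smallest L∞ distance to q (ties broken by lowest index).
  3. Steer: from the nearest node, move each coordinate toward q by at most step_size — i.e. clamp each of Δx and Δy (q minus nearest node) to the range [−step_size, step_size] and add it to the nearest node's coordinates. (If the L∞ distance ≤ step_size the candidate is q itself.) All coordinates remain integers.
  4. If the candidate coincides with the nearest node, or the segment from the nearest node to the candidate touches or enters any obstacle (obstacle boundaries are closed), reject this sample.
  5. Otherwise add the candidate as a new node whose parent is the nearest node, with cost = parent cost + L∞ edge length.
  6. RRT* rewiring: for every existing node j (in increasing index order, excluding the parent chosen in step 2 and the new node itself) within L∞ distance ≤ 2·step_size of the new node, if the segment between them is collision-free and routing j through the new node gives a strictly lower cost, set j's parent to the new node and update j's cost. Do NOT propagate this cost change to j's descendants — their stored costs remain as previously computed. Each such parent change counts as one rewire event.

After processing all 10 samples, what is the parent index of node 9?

Parent of node 9: 8

1. q=(0,19) nearest=0 d=18 new=(0,4) → add node 1 parent=0 cost=3
2. q=(2,2) nearest=0 d=1 new=(2,2) → add node 2 parent=0 cost=1
3. q=(13,22) nearest=1 d=18 new=(3,7) → add node 3 parent=1 cost=6
4. q=(1,13) nearest=3 d=6 new=(1,10) → add node 4 parent=3 cost=9
5. q=(14,17) nearest=3 d=11 new=(6,10) → add node 5 parent=3 cost=9
6. q=(15,22) nearest=5 d=12 new=(9,13) → add node 6 parent=5 cost=12
7. q=(4,7) nearest=3 d=1 new=(4,7) → add node 7 parent=3 cost=7
8. q=(10,6) nearest=5 d=4 new=(9,7) → add node 8 parent=5 cost=12
9. q=(15,2) nearest=8 d=6 new=(12,4) → add node 9 parent=8 cost=15
10. q=(2,13) nearest=4 d=3 new=(2,13) → blocked by [0,3]×[12,20], reject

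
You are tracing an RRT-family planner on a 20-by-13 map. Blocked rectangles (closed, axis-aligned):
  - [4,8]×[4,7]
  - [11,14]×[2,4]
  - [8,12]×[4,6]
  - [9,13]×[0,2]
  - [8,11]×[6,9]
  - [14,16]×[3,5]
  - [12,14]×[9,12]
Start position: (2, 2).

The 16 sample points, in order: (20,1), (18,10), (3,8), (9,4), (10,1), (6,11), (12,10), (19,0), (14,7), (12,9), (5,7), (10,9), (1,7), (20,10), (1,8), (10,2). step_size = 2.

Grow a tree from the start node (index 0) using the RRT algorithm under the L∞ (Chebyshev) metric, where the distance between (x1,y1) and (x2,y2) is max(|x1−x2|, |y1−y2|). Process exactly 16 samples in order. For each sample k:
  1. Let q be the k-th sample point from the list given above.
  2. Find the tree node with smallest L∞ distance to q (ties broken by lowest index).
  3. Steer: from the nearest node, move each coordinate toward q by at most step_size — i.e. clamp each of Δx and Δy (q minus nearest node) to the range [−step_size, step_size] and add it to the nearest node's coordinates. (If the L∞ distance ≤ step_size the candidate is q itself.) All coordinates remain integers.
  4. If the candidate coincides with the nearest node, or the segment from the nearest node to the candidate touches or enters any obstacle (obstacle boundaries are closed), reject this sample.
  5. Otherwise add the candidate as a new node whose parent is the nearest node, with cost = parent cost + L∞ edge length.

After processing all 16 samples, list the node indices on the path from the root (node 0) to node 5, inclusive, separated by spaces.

1. q=(20,1) nearest=0 d=18 new=(4,1) → add node 1 parent=0 cost=2
2. q=(18,10) nearest=1 d=14 new=(6,3) → add node 2 parent=1 cost=4
3. q=(3,8) nearest=2 d=5 new=(4,5) → blocked by [4,8]×[4,7], reject
4. q=(9,4) nearest=2 d=3 new=(8,4) → blocked by [4,8]×[4,7], reject
5. q=(10,1) nearest=2 d=4 new=(8,1) → add node 3 parent=2 cost=6
6. q=(6,11) nearest=2 d=8 new=(6,5) → blocked by [4,8]×[4,7], reject
7. q=(12,10) nearest=2 d=7 new=(8,5) → blocked by [4,8]×[4,7], reject
8. q=(19,0) nearest=3 d=11 new=(10,0) → blocked by [9,13]×[0,2], reject
9. q=(14,7) nearest=3 d=6 new=(10,3) → blocked by [9,13]×[0,2], reject
10. q=(12,9) nearest=2 d=6 new=(8,5) → blocked by [4,8]×[4,7], reject
11. q=(5,7) nearest=2 d=4 new=(5,5) → blocked by [4,8]×[4,7], reject
12. q=(10,9) nearest=2 d=6 new=(8,5) → blocked by [4,8]×[4,7], reject
13. q=(1,7) nearest=0 d=5 new=(1,4) → add node 4 parent=0 cost=2
14. q=(20,10) nearest=3 d=12 new=(10,3) → blocked by [9,13]×[0,2], reject
15. q=(1,8) nearest=4 d=4 new=(1,6) → add node 5 parent=4 cost=4
16. q=(10,2) nearest=3 d=2 new=(10,2) → blocked by [9,13]×[0,2], reject

Path: 0 4 5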